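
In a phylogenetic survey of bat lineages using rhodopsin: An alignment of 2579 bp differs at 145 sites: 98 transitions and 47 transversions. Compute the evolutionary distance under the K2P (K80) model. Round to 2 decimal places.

0.06

P = 98/2579 ≈ 0.037999 and Q = 47/2579 ≈ 0.018224.
Under the Kimura two-parameter model, d = −½ ln(1 − 2P − Q) − ¼ ln(1 − 2Q).
1 − 2P − Q = 0.905778, giving −½ ln(0.905778) = 0.049481.
1 − 2Q = 0.963552, giving −¼ ln(0.963552) = 0.009282.
d = 0.049481 + 0.009282 = 0.058763.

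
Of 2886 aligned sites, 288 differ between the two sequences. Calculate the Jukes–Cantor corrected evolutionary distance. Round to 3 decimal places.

p = 288/2886 ≈ 0.099792.
d = −(3/4) ln(1 − 4p/3) = −0.75 ln(1 − 0.133056) = −0.75 ln(0.866944)
  = −0.75 × (-0.142781) = 0.107086 substitutions/site.

0.107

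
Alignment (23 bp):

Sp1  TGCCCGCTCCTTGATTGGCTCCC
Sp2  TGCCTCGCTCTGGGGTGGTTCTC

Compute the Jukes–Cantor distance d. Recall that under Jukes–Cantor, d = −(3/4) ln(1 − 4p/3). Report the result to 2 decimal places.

The sequences differ at 10 of 23 sites (5, 6, 7, 8, 9, 12, 14, 15, 19, 22), so p = 10/23 ≈ 0.434783.
d = −(3/4) ln(1 − 4p/3) = −0.75 ln(1 − 0.579711) = −0.75 ln(0.420289)
  = −0.75 × (-0.866813) = 0.650110 substitutions/site.

0.65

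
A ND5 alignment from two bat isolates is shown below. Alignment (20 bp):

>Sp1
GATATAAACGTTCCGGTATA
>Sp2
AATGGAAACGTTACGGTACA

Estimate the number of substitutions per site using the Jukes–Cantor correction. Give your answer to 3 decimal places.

The sequences differ at 5 of 20 sites (1, 4, 5, 13, 19), so p = 5/20 = 0.25.
d = −(3/4) ln(1 − 4p/3) = −0.75 ln(1 − 0.333333) = −0.75 ln(0.666667)
  = −0.75 × (-0.405465) = 0.304099 substitutions/site.

0.304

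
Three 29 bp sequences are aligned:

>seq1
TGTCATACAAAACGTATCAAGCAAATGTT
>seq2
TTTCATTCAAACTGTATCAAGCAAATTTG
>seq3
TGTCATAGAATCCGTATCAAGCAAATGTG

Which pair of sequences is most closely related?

seq1 and seq3

seq1–seq2: 6/29 differ, p = 0.207, d = 0.242.
seq1–seq3: 4/29 differ, p = 0.138, d = 0.152.
seq2–seq3: 6/29 differ, p = 0.207, d = 0.242.
The smallest distance is between seq1 and seq3.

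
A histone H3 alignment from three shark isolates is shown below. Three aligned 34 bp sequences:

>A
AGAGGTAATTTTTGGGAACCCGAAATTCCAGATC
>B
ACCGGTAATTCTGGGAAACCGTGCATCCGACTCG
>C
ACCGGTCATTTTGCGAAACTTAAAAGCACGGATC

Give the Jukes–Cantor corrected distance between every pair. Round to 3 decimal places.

d(A,B) = 0.665, d(A,C) = 0.535, d(B,C) = 0.741

A–B: 15/34 sites differ → p ≈ 0.441176, d = −0.75 ln(1 − 0.588235) = 0.665477 ≈ 0.665.
A–C: 13/34 sites differ → p ≈ 0.382353, d = −0.75 ln(1 − 0.509804) = 0.534712 ≈ 0.535.
B–C: 16/34 sites differ → p ≈ 0.470588, d = −0.75 ln(1 − 0.627451) = 0.740540 ≈ 0.741.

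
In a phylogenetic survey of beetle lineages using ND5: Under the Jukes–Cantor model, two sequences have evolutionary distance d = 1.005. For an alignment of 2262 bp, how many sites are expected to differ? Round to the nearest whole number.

1252

Invert JC69: p = (3/4)(1 − e^(−4d/3)) = 0.75 × (1 − e^(-1.34)) = 0.75 × (1 − 0.261846) = 0.553616.
Expected differing sites = pL ≈ 0.553616 × 2262 = 1252.279392 ≈ 1252.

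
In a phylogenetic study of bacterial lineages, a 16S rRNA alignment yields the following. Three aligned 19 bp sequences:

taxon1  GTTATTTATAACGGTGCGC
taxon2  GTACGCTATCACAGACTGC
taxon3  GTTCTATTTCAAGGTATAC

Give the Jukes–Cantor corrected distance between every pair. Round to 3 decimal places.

taxon1–taxon2: 9/19 sites differ → p ≈ 0.473684, d = −0.75 ln(1 − 0.631579) = 0.748897 ≈ 0.749.
taxon1–taxon3: 8/19 sites differ → p ≈ 0.421053, d = −0.75 ln(1 − 0.561404) = 0.618132 ≈ 0.618.
taxon2–taxon3: 9/19 sites differ → p ≈ 0.473684, d = −0.75 ln(1 − 0.631579) = 0.748897 ≈ 0.749.

d(taxon1,taxon2) = 0.749, d(taxon1,taxon3) = 0.618, d(taxon2,taxon3) = 0.749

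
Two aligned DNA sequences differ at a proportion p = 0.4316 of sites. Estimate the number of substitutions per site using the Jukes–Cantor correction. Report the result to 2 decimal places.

d = −(3/4) ln(1 − 4p/3) = −0.75 ln(1 − 0.575467) = −0.75 ln(0.424533)
  = −0.75 × (-0.856766) = 0.642575 substitutions/site.

0.64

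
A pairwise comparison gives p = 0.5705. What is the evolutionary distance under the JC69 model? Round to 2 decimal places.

d = −(3/4) ln(1 − 4p/3) = −0.75 ln(1 − 0.760667) = −0.75 ln(0.239333)
  = −0.75 × (-1.429899) = 1.072424 substitutions/site.

1.07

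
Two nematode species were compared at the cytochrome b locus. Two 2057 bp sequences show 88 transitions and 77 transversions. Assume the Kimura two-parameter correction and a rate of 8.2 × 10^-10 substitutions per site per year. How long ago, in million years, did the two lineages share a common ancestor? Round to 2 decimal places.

51.88

P = 88/2057 ≈ 0.042781 and Q = 77/2057 ≈ 0.037433.
Under the Kimura two-parameter model, d = −½ ln(1 − 2P − Q) − ¼ ln(1 − 2Q).
1 − 2P − Q = 0.877005, giving −½ ln(0.877005) = 0.065621.
1 − 2Q = 0.925134, giving −¼ ln(0.925134) = 0.019454.
d = 0.065621 + 0.019454 = 0.085075.
Under a molecular clock d = 2μt, so t = d/(2μ) = 0.085075 / (2 × 8.2 × 10^-10) = 51.88 million years.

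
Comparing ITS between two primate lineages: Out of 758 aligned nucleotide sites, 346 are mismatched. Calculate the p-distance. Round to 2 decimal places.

0.46

p = 346/758 = 0.456464… ≈ 0.46 (to 2 d.p.).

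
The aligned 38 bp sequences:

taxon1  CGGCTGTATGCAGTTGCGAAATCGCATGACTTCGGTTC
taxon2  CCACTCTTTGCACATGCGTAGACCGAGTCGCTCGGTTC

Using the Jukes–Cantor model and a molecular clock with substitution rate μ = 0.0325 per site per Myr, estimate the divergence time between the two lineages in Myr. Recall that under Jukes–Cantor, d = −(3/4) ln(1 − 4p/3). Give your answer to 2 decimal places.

9.51

The sequences differ at 16 of 38 sites, so p = 16/38 ≈ 0.421053.
d = −(3/4) ln(1 − 4p/3) = −0.75 ln(1 − 0.561404) = −0.75 ln(0.438596)
  = −0.75 × (-0.824177) = 0.618133 substitutions/site.
Under a molecular clock d = 2μt, so t = d/(2μ) = 0.618133 / (2 × 0.0325) = 9.51 Myr.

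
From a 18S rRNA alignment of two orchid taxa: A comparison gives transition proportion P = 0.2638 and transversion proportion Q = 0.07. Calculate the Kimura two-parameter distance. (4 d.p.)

0.4929

Under the Kimura two-parameter model, d = −½ ln(1 − 2P − Q) − ¼ ln(1 − 2Q).
1 − 2P − Q = 0.4024, giving −½ ln(0.4024) = 0.455154.
1 − 2Q = 0.86, giving −¼ ln(0.86) = 0.037706.
d = 0.455154 + 0.037706 = 0.492860.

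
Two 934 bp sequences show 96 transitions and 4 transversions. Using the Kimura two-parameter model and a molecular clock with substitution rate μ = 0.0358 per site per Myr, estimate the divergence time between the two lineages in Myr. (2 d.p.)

1.67

P = 96/934 ≈ 0.102784 and Q = 4/934 ≈ 0.004283.
Under the Kimura two-parameter model, d = −½ ln(1 − 2P − Q) − ¼ ln(1 − 2Q).
1 − 2P − Q = 0.790149, giving −½ ln(0.790149) = 0.117767.
1 − 2Q = 0.991434, giving −¼ ln(0.991434) = 0.002151.
d = 0.117767 + 0.002151 = 0.119918.
Under a molecular clock d = 2μt, so t = d/(2μ) = 0.119918 / (2 × 0.0358) = 1.67 Myr.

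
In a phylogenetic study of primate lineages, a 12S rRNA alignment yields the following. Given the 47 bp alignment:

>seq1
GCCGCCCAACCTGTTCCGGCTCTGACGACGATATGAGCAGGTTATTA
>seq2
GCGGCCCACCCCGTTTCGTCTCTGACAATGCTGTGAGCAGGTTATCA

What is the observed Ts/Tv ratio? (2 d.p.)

Transitions are A↔G and C↔T; transversions are all other mismatches.
Transitions: 6. Transversions: 4.
R = 6/4 = 1.50.

1.50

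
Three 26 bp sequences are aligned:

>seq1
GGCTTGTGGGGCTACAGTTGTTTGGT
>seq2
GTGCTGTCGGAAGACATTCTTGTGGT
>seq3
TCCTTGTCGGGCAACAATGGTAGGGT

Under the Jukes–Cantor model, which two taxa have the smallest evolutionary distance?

seq1–seq2: 11/26 differ, p = 0.423, d = 0.623.
seq1–seq3: 8/26 differ, p = 0.308, d = 0.396.
seq2–seq3: 12/26 differ, p = 0.462, d = 0.717.
The smallest distance is between seq1 and seq3.

seq1 and seq3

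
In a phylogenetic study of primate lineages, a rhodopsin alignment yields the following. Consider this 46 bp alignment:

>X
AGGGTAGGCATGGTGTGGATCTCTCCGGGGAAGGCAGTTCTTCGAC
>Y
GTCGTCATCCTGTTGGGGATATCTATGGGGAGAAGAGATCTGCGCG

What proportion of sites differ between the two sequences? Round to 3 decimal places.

The sequences differ at 20 of 46 positions.
p = 20/46 = 0.434782… ≈ 0.435 (to 3 d.p.).

0.435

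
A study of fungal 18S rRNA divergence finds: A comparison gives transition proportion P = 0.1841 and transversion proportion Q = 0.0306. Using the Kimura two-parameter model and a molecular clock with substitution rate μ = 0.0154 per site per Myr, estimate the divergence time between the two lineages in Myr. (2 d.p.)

Under the Kimura two-parameter model, d = −½ ln(1 − 2P − Q) − ¼ ln(1 − 2Q).
1 − 2P − Q = 0.6012, giving −½ ln(0.6012) = 0.254414.
1 − 2Q = 0.9388, giving −¼ ln(0.9388) = 0.015788.
d = 0.254414 + 0.015788 = 0.270202.
Under a molecular clock d = 2μt, so t = d/(2μ) = 0.270202 / (2 × 0.0154) = 8.77 Myr.

8.77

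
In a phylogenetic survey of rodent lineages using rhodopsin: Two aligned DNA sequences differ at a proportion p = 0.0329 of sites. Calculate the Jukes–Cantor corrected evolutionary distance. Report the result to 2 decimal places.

0.03

d = −(3/4) ln(1 − 4p/3) = −0.75 ln(1 − 0.043867) = −0.75 ln(0.956133)
  = −0.75 × (-0.044858) = 0.033644 substitutions/site.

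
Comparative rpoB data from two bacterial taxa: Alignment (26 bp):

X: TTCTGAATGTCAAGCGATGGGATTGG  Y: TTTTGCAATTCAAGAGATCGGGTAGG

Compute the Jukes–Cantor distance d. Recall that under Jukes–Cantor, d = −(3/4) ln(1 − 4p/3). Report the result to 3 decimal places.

The sequences differ at 8 of 26 sites (3, 6, 8, 9, 15, 19, 22, 24), so p = 8/26 ≈ 0.307692.
d = −(3/4) ln(1 − 4p/3) = −0.75 ln(1 − 0.410256) = −0.75 ln(0.589744)
  = −0.75 × (-0.528067) = 0.396050 substitutions/site.

0.396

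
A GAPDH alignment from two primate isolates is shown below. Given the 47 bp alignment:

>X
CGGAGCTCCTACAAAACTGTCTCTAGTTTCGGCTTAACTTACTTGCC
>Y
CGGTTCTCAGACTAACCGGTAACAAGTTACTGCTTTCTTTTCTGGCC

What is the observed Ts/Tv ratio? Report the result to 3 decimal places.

0.063

Transitions are A↔G and C↔T; transversions are all other mismatches.
Transitions: 1. Transversions: 16.
R = 1/16 = 0.0625 ≈ 0.063 (to 3 d.p.).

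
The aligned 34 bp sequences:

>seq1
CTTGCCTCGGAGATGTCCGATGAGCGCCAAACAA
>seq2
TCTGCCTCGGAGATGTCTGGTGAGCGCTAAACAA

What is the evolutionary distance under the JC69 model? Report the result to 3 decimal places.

The sequences differ at 5 of 34 sites (1, 2, 18, 20, 28), so p = 5/34 ≈ 0.147059.
d = −(3/4) ln(1 − 4p/3) = −0.75 ln(1 − 0.196079) = −0.75 ln(0.803921)
  = −0.75 × (-0.218254) = 0.163691 substitutions/site.

0.164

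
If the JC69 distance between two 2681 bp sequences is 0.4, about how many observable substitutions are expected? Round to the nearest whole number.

Invert JC69: p = (3/4)(1 − e^(−4d/3)) = 0.75 × (1 − e^(-0.533333)) = 0.75 × (1 − 0.586646) = 0.310016.
Expected differing sites = pL ≈ 0.310016 × 2681 = 831.152896 ≈ 831.

831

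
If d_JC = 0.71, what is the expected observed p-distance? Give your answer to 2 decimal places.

p = (3/4)(1 − e^(−4d/3)) = 0.75 × (1 − e^(-0.946667)) = 0.75 × (1 − 0.388032) = 0.458976.

0.46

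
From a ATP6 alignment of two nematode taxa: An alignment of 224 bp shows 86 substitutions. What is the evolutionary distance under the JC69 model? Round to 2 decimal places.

0.54

p = 86/224 ≈ 0.383929.
d = −(3/4) ln(1 − 4p/3) = −0.75 ln(1 − 0.511905) = −0.75 ln(0.488095)
  = −0.75 × (-0.717245) = 0.537934 substitutions/site.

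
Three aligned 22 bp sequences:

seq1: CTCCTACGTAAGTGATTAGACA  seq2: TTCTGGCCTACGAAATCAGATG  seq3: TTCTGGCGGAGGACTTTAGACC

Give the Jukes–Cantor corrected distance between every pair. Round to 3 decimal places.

seq1–seq2: 11/22 sites differ → p = 0.5, d = −0.75 ln(1 − 0.666667) = 0.823960 ≈ 0.824.
seq1–seq3: 10/22 sites differ → p ≈ 0.454545, d = −0.75 ln(1 − 0.60606) = 0.698667 ≈ 0.699.
seq2–seq3: 8/22 sites differ → p ≈ 0.363636, d = −0.75 ln(1 − 0.484848) = 0.497470 ≈ 0.497.

d(seq1,seq2) = 0.824, d(seq1,seq3) = 0.699, d(seq2,seq3) = 0.497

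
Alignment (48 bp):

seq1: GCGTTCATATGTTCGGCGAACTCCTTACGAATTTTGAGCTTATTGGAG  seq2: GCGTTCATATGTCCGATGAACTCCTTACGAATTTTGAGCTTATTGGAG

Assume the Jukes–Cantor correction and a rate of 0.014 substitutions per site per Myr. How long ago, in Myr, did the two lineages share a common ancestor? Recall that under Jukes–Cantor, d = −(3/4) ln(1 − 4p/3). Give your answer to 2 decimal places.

The sequences differ at 3 of 48 sites (13, 16, 17), so p = 3/48 = 0.0625.
d = −(3/4) ln(1 − 4p/3) = −0.75 ln(1 − 0.083333) = −0.75 ln(0.916667)
  = −0.75 × (-0.087011) = 0.065258 substitutions/site.
Under a molecular clock d = 2μt, so t = d/(2μ) = 0.065258 / (2 × 0.014) = 2.33 Myr.

2.33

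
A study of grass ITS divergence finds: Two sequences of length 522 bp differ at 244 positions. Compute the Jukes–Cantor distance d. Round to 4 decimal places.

p = 244/522 ≈ 0.467433.
d = −(3/4) ln(1 − 4p/3) = −0.75 ln(1 − 0.623244) = −0.75 ln(0.376756)
  = −0.75 × (-0.976158) = 0.732119 substitutions/site.

0.7321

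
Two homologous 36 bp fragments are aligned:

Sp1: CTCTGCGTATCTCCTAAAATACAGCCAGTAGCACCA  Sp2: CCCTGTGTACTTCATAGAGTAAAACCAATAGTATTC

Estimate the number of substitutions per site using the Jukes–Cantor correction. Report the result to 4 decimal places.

0.5482

The sequences differ at 14 of 36 sites, so p = 14/36 ≈ 0.388889.
d = −(3/4) ln(1 − 4p/3) = −0.75 ln(1 − 0.518519) = −0.75 ln(0.481481)
  = −0.75 × (-0.730889) = 0.548167 substitutions/site.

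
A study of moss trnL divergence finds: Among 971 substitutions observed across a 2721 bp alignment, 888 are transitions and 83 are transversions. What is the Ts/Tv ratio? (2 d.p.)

R = 888/83 = 10.698795… ≈ 10.70 (to 2 d.p.).

10.70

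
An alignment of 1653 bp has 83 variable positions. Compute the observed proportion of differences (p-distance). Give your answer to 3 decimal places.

p = 83/1653 = 0.050211… ≈ 0.050 (to 3 d.p.).

0.050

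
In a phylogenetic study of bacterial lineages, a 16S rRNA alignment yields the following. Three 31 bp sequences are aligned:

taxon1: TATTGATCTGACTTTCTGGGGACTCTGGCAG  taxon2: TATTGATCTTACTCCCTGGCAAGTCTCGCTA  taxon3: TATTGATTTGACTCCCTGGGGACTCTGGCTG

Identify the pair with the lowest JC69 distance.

taxon1–taxon2: 9/31 differ, p = 0.290, d = 0.367.
taxon1–taxon3: 4/31 differ, p = 0.129, d = 0.142.
taxon2–taxon3: 7/31 differ, p = 0.226, d = 0.269.
The smallest distance is between taxon1 and taxon3.

taxon1 and taxon3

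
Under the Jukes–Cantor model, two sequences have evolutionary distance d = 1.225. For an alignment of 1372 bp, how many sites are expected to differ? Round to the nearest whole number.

828

Invert JC69: p = (3/4)(1 − e^(−4d/3)) = 0.75 × (1 − e^(-1.633333)) = 0.75 × (1 − 0.195278) = 0.603542.
Expected differing sites = pL ≈ 0.603542 × 1372 = 828.059624 ≈ 828.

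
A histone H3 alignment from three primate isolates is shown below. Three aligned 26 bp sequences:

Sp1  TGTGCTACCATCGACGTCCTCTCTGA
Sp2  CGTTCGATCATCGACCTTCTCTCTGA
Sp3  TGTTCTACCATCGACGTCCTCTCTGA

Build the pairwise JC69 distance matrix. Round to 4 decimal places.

Sp1–Sp2: 6/26 sites differ → p ≈ 0.230769, d = −0.75 ln(1 − 0.307692) = 0.275793 ≈ 0.2758.
Sp1–Sp3: 1/26 sites differ → p ≈ 0.038462, d = −0.75 ln(1 − 0.051283) = 0.039484 ≈ 0.0395.
Sp2–Sp3: 5/26 sites differ → p ≈ 0.192308, d = −0.75 ln(1 − 0.256411) = 0.222200 ≈ 0.2222.

d(Sp1,Sp2) = 0.2758, d(Sp1,Sp3) = 0.0395, d(Sp2,Sp3) = 0.2222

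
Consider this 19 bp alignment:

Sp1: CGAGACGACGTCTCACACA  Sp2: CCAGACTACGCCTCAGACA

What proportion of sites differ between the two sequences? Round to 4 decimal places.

0.2105

The sequences differ at 4 of 19 positions (sites 2, 7, 11, 16).
p = 4/19 = 0.210526… ≈ 0.2105 (to 4 d.p.).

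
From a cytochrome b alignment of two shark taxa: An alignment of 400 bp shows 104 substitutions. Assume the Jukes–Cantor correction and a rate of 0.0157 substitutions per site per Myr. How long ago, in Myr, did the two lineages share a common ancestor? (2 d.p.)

10.17

p = 104/400 = 0.26.
d = −(3/4) ln(1 − 4p/3) = −0.75 ln(1 − 0.346667) = −0.75 ln(0.653333)
  = −0.75 × (-0.425668) = 0.319251 substitutions/site.
Under a molecular clock d = 2μt, so t = d/(2μ) = 0.319251 / (2 × 0.0157) = 10.17 Myr.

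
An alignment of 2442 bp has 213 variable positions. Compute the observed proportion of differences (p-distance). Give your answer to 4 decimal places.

p = 213/2442 = 0.087223… ≈ 0.0872 (to 4 d.p.).

0.0872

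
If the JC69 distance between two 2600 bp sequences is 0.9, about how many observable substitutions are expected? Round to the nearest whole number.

Invert JC69: p = (3/4)(1 − e^(−4d/3)) = 0.75 × (1 − e^(-1.2)) = 0.75 × (1 − 0.301194) = 0.524105.
Expected differing sites = pL ≈ 0.524105 × 2600 = 1362.673 ≈ 1363.

1363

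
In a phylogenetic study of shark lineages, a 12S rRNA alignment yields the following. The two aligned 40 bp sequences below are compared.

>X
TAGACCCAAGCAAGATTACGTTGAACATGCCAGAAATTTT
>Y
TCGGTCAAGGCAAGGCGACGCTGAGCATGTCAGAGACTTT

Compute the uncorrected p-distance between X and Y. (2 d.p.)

0.33

The sequences differ at 13 of 40 positions.
p = 13/40 = 0.325 ≈ 0.33 (to 2 d.p.).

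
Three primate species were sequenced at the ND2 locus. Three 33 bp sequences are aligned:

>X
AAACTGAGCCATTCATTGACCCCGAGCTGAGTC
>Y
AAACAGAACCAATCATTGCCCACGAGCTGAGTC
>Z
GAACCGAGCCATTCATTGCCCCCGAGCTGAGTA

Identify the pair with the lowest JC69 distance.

X–Y: 5/33 differ, p = 0.152, d = 0.169.
X–Z: 4/33 differ, p = 0.121, d = 0.132.
Y–Z: 6/33 differ, p = 0.182, d = 0.208.
The smallest distance is between X and Z.

X and Z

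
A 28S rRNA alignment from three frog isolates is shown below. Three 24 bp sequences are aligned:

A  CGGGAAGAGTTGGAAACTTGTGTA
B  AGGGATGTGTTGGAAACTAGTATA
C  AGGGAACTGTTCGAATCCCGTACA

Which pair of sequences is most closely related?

A and B

A–B: 5/24 differ, p = 0.208, d = 0.244.
A–C: 9/24 differ, p = 0.375, d = 0.520.
B–C: 7/24 differ, p = 0.292, d = 0.369.
The smallest distance is between A and B.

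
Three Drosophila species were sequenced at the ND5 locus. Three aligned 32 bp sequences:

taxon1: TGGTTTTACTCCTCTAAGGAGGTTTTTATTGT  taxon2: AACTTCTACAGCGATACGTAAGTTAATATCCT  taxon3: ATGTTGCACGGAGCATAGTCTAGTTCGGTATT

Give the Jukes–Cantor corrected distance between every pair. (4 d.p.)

taxon1–taxon2: 15/32 sites differ → p = 0.46875, d = −0.75 ln(1 − 0.625) = 0.735622 ≈ 0.7356.
taxon1–taxon3: 20/32 sites differ → p = 0.625, d = −0.75 ln(1 − 0.833333) = 1.343818 ≈ 1.3438.
taxon2–taxon3: 20/32 sites differ → p = 0.625, d = −0.75 ln(1 − 0.833333) = 1.343818 ≈ 1.3438.

d(taxon1,taxon2) = 0.7356, d(taxon1,taxon3) = 1.3438, d(taxon2,taxon3) = 1.3438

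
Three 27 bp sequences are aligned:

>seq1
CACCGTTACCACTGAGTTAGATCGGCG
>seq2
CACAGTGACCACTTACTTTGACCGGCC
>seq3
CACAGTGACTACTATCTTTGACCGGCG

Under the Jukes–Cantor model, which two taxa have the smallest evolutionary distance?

seq2 and seq3

seq1–seq2: 7/27 differ, p = 0.259, d = 0.318.
seq1–seq3: 8/27 differ, p = 0.296, d = 0.377.
seq2–seq3: 4/27 differ, p = 0.148, d = 0.165.
The smallest distance is between seq2 and seq3.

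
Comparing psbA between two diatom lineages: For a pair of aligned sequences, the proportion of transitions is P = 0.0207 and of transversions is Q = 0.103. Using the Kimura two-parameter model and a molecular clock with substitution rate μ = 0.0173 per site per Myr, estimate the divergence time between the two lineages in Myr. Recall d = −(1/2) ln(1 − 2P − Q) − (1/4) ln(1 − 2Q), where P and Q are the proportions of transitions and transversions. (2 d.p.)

3.92

Under the Kimura two-parameter model, d = −½ ln(1 − 2P − Q) − ¼ ln(1 − 2Q).
1 − 2P − Q = 0.8556, giving −½ ln(0.8556) = 0.077976.
1 − 2Q = 0.794, giving −¼ ln(0.794) = 0.057668.
d = 0.077976 + 0.057668 = 0.135644.
Under a molecular clock d = 2μt, so t = d/(2μ) = 0.135644 / (2 × 0.0173) = 3.92 Myr.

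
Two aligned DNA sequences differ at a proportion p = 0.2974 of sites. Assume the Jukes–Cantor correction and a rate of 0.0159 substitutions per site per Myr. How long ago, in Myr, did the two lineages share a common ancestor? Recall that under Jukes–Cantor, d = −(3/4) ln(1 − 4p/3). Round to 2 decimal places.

11.91

d = −(3/4) ln(1 − 4p/3) = −0.75 ln(1 − 0.396533) = −0.75 ln(0.603467)
  = −0.75 × (-0.505064) = 0.378798 substitutions/site.
Under a molecular clock d = 2μt, so t = d/(2μ) = 0.378798 / (2 × 0.0159) = 11.91 Myr.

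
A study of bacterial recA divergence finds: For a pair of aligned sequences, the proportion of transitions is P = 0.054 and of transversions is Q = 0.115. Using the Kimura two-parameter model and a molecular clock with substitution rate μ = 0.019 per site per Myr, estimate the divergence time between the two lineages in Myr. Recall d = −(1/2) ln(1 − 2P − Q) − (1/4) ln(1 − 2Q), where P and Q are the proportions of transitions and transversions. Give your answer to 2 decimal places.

Under the Kimura two-parameter model, d = −½ ln(1 − 2P − Q) − ¼ ln(1 − 2Q).
1 − 2P − Q = 0.777, giving −½ ln(0.777) = 0.126157.
1 − 2Q = 0.77, giving −¼ ln(0.77) = 0.065341.
d = 0.126157 + 0.065341 = 0.191498.
Under a molecular clock d = 2μt, so t = d/(2μ) = 0.191498 / (2 × 0.019) = 5.04 Myr.

5.04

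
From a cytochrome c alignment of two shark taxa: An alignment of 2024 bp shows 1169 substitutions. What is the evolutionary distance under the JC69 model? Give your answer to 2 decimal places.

p = 1169/2024 ≈ 0.577569.
d = −(3/4) ln(1 − 4p/3) = −0.75 ln(1 − 0.770092) = −0.75 ln(0.229908)
  = −0.75 × (-1.470076) = 1.102557 substitutions/site.

1.10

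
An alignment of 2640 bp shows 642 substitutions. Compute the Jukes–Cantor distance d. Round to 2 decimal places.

0.29

p = 642/2640 ≈ 0.243182.
d = −(3/4) ln(1 − 4p/3) = −0.75 ln(1 − 0.324243) = −0.75 ln(0.675757)
  = −0.75 × (-0.391922) = 0.293942 substitutions/site.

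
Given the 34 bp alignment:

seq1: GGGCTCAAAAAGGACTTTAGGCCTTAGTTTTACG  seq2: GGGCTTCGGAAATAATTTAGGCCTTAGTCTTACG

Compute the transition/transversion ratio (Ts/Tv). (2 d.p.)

Transitions are A↔G and C↔T; transversions are all other mismatches.
Transitions: 5. Transversions: 3.
R = 5/3 = 1.666666… ≈ 1.67 (to 2 d.p.).

1.67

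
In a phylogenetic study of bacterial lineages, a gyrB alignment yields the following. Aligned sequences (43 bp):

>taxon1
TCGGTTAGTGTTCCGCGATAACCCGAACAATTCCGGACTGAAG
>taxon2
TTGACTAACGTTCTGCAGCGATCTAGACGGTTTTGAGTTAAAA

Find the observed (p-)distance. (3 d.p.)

0.535

The sequences differ at 23 of 43 positions.
p = 23/43 = 0.534883… ≈ 0.535 (to 3 d.p.).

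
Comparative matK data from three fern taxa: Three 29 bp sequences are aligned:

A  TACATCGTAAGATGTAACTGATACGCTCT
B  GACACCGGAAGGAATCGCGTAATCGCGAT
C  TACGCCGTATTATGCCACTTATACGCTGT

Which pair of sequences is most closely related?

A–B: 14/29 differ, p = 0.483, d = 0.774.
A–C: 8/29 differ, p = 0.276, d = 0.344.
B–C: 15/29 differ, p = 0.517, d = 0.878.
The smallest distance is between A and C.

A and C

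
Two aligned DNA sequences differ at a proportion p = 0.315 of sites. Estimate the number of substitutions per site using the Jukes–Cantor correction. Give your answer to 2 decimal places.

0.41

d = −(3/4) ln(1 − 4p/3) = −0.75 ln(1 − 0.42) = −0.75 ln(0.58)
  = −0.75 × (-0.544727) = 0.408545 substitutions/site.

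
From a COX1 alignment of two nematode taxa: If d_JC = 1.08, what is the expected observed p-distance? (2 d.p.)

p = (3/4)(1 − e^(−4d/3)) = 0.75 × (1 − e^(-1.44)) = 0.75 × (1 − 0.236928) = 0.572304.

0.57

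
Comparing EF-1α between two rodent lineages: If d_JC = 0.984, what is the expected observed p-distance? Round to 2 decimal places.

p = (3/4)(1 − e^(−4d/3)) = 0.75 × (1 − e^(-1.312)) = 0.75 × (1 − 0.269281) = 0.548039.

0.55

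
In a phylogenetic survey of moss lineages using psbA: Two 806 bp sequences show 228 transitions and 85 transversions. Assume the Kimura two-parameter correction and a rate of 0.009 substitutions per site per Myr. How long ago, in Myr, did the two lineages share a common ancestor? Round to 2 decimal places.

34.19

P = 228/806 ≈ 0.282878 and Q = 85/806 ≈ 0.105459.
Under the Kimura two-parameter model, d = −½ ln(1 − 2P − Q) − ¼ ln(1 − 2Q).
1 − 2P − Q = 0.328785, giving −½ ln(0.328785) = 0.556176.
1 − 2Q = 0.789082, giving −¼ ln(0.789082) = 0.059221.
d = 0.556176 + 0.059221 = 0.615397.
Under a molecular clock d = 2μt, so t = d/(2μ) = 0.615397 / (2 × 0.009) = 34.19 Myr.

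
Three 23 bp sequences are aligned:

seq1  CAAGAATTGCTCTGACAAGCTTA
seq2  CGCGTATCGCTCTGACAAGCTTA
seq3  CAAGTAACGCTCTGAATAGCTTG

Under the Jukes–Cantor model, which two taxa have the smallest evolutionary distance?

seq1–seq2: 4/23 differ, p = 0.174, d = 0.198.
seq1–seq3: 6/23 differ, p = 0.261, d = 0.321.
seq2–seq3: 6/23 differ, p = 0.261, d = 0.321.
The smallest distance is between seq1 and seq2.

seq1 and seq2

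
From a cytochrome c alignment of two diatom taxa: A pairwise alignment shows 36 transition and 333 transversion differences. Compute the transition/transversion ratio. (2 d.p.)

0.11

R = 36/333 = 0.108108… ≈ 0.11 (to 2 d.p.).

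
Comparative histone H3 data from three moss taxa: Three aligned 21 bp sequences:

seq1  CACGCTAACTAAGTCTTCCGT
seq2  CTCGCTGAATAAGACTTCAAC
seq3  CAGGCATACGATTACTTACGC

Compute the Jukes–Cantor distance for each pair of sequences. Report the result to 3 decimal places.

seq1–seq2: 7/21 sites differ → p ≈ 0.333333, d = −0.75 ln(1 − 0.444444) = 0.440839 ≈ 0.441.
seq1–seq3: 9/21 sites differ → p ≈ 0.428571, d = −0.75 ln(1 − 0.571428) = 0.635472 ≈ 0.635.
seq2–seq3: 11/21 sites differ → p ≈ 0.52381, d = −0.75 ln(1 − 0.698413) = 0.899023 ≈ 0.899.

d(seq1,seq2) = 0.441, d(seq1,seq3) = 0.635, d(seq2,seq3) = 0.899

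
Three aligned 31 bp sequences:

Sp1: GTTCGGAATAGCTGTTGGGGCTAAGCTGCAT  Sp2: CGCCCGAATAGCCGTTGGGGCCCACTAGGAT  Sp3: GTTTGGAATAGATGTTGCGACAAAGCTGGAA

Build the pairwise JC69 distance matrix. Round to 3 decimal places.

d(Sp1,Sp2) = 0.481, d(Sp1,Sp3) = 0.269, d(Sp2,Sp3) = 0.777

Sp1–Sp2: 11/31 sites differ → p ≈ 0.354839, d = −0.75 ln(1 − 0.473119) = 0.480585 ≈ 0.481.
Sp1–Sp3: 7/31 sites differ → p ≈ 0.225806, d = −0.75 ln(1 − 0.301075) = 0.268659 ≈ 0.269.
Sp2–Sp3: 15/31 sites differ → p ≈ 0.483871, d = −0.75 ln(1 − 0.645161) = 0.777068 ≈ 0.777.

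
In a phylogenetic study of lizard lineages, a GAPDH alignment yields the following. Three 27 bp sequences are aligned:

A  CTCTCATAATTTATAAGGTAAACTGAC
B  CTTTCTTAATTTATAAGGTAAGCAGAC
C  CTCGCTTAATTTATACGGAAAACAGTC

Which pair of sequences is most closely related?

A–B: 4/27 differ, p = 0.148, d = 0.165.
A–C: 6/27 differ, p = 0.222, d = 0.264.
B–C: 6/27 differ, p = 0.222, d = 0.264.
The smallest distance is between A and B.

A and B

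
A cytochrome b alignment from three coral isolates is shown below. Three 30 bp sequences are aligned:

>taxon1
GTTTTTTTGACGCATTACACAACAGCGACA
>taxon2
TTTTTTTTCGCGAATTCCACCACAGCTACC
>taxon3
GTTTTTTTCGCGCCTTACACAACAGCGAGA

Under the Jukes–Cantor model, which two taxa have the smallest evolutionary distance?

taxon1 and taxon3

taxon1–taxon2: 8/30 differ, p = 0.267, d = 0.330.
taxon1–taxon3: 4/30 differ, p = 0.133, d = 0.147.
taxon2–taxon3: 8/30 differ, p = 0.267, d = 0.330.
The smallest distance is between taxon1 and taxon3.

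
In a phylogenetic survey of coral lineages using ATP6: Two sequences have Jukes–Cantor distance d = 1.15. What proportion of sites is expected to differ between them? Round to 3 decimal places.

0.588

p = (3/4)(1 − e^(−4d/3)) = 0.75 × (1 − e^(-1.533333)) = 0.75 × (1 − 0.215815) = 0.588139.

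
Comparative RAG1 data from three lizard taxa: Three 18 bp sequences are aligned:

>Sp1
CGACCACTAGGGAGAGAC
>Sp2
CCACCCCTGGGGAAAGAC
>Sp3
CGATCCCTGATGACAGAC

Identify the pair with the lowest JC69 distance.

Sp1 and Sp2

Sp1–Sp2: 4/18 differ, p = 0.222, d = 0.264.
Sp1–Sp3: 6/18 differ, p = 0.333, d = 0.441.
Sp2–Sp3: 5/18 differ, p = 0.278, d = 0.347.
The smallest distance is between Sp1 and Sp2.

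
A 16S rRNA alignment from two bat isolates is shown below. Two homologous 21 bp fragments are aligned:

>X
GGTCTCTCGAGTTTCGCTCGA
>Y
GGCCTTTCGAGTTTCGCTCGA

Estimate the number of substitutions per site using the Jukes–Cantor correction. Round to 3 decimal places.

0.102

The sequences differ at 2 of 21 sites (3, 6), so p = 2/21 ≈ 0.095238.
d = −(3/4) ln(1 − 4p/3) = −0.75 ln(1 − 0.126984) = −0.75 ln(0.873016)
  = −0.75 × (-0.135801) = 0.101851 substitutions/site.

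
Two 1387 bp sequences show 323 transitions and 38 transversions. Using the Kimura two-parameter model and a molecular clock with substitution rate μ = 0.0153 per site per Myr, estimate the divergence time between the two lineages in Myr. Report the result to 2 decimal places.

P = 323/1387 ≈ 0.232877 and Q = 38/1387 ≈ 0.027397.
Under the Kimura two-parameter model, d = −½ ln(1 − 2P − Q) − ¼ ln(1 − 2Q).
1 − 2P − Q = 0.506849, giving −½ ln(0.506849) = 0.339771.
1 − 2Q = 0.945206, giving −¼ ln(0.945206) = 0.014088.
d = 0.339771 + 0.014088 = 0.353859.
Under a molecular clock d = 2μt, so t = d/(2μ) = 0.353859 / (2 × 0.0153) = 11.56 Myr.

11.56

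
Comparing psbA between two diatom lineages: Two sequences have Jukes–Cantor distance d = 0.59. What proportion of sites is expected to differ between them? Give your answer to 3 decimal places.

p = (3/4)(1 − e^(−4d/3)) = 0.75 × (1 − e^(-0.786667)) = 0.75 × (1 − 0.455360) = 0.408480.

0.408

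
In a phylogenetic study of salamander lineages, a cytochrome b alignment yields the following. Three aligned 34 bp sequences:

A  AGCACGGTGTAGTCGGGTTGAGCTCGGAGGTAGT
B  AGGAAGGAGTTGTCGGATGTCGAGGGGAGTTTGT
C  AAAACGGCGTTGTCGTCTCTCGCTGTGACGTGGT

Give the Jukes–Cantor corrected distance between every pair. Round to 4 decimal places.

A–B: 13/34 sites differ → p ≈ 0.382353, d = −0.75 ln(1 − 0.509804) = 0.534712 ≈ 0.5347.
A–C: 13/34 sites differ → p ≈ 0.382353, d = −0.75 ln(1 − 0.509804) = 0.534712 ≈ 0.5347.
B–C: 13/34 sites differ → p ≈ 0.382353, d = −0.75 ln(1 − 0.509804) = 0.534712 ≈ 0.5347.

d(A,B) = 0.5347, d(A,C) = 0.5347, d(B,C) = 0.5347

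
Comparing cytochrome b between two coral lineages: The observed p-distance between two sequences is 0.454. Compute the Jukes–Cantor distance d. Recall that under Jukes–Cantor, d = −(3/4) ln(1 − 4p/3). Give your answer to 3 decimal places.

d = −(3/4) ln(1 − 4p/3) = −0.75 ln(1 − 0.605333) = −0.75 ln(0.394667)
  = −0.75 × (-0.929713) = 0.697285 substitutions/site.

0.697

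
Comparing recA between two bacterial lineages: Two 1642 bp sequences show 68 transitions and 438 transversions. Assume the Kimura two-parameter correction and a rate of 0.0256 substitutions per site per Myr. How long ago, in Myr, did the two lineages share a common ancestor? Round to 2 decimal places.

7.92

P = 68/1642 ≈ 0.041413 and Q = 438/1642 ≈ 0.266748.
Under the Kimura two-parameter model, d = −½ ln(1 − 2P − Q) − ¼ ln(1 − 2Q).
1 − 2P − Q = 0.650426, giving −½ ln(0.650426) = 0.215064.
1 − 2Q = 0.466504, giving −¼ ln(0.466504) = 0.190622.
d = 0.215064 + 0.190622 = 0.405686.
Under a molecular clock d = 2μt, so t = d/(2μ) = 0.405686 / (2 × 0.0256) = 7.92 Myr.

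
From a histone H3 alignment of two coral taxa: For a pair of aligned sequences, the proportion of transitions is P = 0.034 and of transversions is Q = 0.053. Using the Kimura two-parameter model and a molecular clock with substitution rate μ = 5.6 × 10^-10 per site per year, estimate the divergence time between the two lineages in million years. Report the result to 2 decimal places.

Under the Kimura two-parameter model, d = −½ ln(1 − 2P − Q) − ¼ ln(1 − 2Q).
1 − 2P − Q = 0.879, giving −½ ln(0.879) = 0.064485.
1 − 2Q = 0.894, giving −¼ ln(0.894) = 0.028012.
d = 0.064485 + 0.028012 = 0.092497.
Under a molecular clock d = 2μt, so t = d/(2μ) = 0.092497 / (2 × 5.6 × 10^-10) = 82.59 million years.

82.59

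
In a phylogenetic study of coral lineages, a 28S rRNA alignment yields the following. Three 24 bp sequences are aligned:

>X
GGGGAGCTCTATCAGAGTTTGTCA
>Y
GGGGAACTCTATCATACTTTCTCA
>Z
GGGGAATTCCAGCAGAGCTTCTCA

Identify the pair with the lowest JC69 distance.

X and Y

X–Y: 4/24 differ, p = 0.167, d = 0.188.
X–Z: 6/24 differ, p = 0.250, d = 0.304.
Y–Z: 6/24 differ, p = 0.250, d = 0.304.
The smallest distance is between X and Y.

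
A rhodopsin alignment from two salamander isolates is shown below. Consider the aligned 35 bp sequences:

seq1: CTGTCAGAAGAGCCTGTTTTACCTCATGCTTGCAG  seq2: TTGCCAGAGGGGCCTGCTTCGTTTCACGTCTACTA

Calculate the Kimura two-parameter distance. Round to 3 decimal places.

Of 35 sites, 14 differences are transitions and 1 are transversions, so P = 14/35 = 0.4 and Q = 1/35 ≈ 0.028571.
Under the Kimura two-parameter model, d = −½ ln(1 − 2P − Q) − ¼ ln(1 − 2Q).
1 − 2P − Q = 0.171429, giving −½ ln(0.171429) = 0.881793.
1 − 2Q = 0.942858, giving −¼ ln(0.942858) = 0.014710.
d = 0.881793 + 0.014710 = 0.896503.

0.897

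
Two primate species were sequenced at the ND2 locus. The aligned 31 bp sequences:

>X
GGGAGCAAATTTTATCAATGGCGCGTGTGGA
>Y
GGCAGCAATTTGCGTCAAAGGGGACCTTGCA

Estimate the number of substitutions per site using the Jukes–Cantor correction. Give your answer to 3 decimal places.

The sequences differ at 12 of 31 sites, so p = 12/31 ≈ 0.387097.
d = −(3/4) ln(1 − 4p/3) = −0.75 ln(1 − 0.516129) = −0.75 ln(0.483871)
  = −0.75 × (-0.725937) = 0.544453 substitutions/site.

0.544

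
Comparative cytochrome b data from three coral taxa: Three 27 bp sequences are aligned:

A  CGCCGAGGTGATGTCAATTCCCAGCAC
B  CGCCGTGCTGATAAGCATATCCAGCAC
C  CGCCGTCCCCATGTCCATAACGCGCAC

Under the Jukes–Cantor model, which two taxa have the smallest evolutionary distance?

A–B: 8/27 differ, p = 0.296, d = 0.377.
A–C: 10/27 differ, p = 0.370, d = 0.511.
B–C: 9/27 differ, p = 0.333, d = 0.441.
The smallest distance is between A and B.

A and B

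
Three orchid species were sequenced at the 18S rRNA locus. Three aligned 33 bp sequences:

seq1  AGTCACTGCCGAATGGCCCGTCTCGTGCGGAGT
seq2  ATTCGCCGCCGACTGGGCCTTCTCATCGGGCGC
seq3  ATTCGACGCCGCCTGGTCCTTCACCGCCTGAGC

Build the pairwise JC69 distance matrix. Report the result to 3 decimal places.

d(seq1,seq2) = 0.441, d(seq1,seq3) = 0.625, d(seq2,seq3) = 0.339

seq1–seq2: 11/33 sites differ → p ≈ 0.333333, d = −0.75 ln(1 − 0.444444) = 0.440839 ≈ 0.441.
seq1–seq3: 14/33 sites differ → p ≈ 0.424242, d = −0.75 ln(1 − 0.565656) = 0.625439 ≈ 0.625.
seq2–seq3: 9/33 sites differ → p ≈ 0.272727, d = −0.75 ln(1 − 0.363636) = 0.338988 ≈ 0.339.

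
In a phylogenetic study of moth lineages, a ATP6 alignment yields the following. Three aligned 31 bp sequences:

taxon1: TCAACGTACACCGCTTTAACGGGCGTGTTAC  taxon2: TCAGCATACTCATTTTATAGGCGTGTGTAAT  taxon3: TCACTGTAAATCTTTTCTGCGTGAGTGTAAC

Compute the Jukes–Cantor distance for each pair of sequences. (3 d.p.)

d(taxon1,taxon2) = 0.614, d(taxon1,taxon3) = 0.544, d(taxon2,taxon3) = 0.614

taxon1–taxon2: 13/31 sites differ → p ≈ 0.419355, d = −0.75 ln(1 − 0.55914) = 0.614271 ≈ 0.614.
taxon1–taxon3: 12/31 sites differ → p ≈ 0.387097, d = −0.75 ln(1 − 0.516129) = 0.544453 ≈ 0.544.
taxon2–taxon3: 13/31 sites differ → p ≈ 0.419355, d = −0.75 ln(1 − 0.55914) = 0.614271 ≈ 0.614.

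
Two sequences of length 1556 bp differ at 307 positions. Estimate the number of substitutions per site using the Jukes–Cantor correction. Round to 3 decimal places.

p = 307/1556 ≈ 0.197301.
d = −(3/4) ln(1 − 4p/3) = −0.75 ln(1 − 0.263068) = −0.75 ln(0.736932)
  = −0.75 × (-0.305260) = 0.228945 substitutions/site.

0.229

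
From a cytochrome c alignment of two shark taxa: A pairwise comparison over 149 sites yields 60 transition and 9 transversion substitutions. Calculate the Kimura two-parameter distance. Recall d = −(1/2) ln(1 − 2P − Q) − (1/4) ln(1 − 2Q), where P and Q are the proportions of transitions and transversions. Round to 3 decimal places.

1.036

P = 60/149 ≈ 0.402685 and Q = 9/149 ≈ 0.060403.
Under the Kimura two-parameter model, d = −½ ln(1 − 2P − Q) − ¼ ln(1 − 2Q).
1 − 2P − Q = 0.134227, giving −½ ln(0.134227) = 1.004111.
1 − 2Q = 0.879194, giving −¼ ln(0.879194) = 0.032187.
d = 1.004111 + 0.032187 = 1.036298.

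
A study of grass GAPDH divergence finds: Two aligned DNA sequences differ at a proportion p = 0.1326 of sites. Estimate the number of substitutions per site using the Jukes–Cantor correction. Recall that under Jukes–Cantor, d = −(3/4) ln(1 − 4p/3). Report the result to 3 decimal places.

0.146

d = −(3/4) ln(1 − 4p/3) = −0.75 ln(1 − 0.1768) = −0.75 ln(0.8232)
  = −0.75 × (-0.194556) = 0.145917 substitutions/site.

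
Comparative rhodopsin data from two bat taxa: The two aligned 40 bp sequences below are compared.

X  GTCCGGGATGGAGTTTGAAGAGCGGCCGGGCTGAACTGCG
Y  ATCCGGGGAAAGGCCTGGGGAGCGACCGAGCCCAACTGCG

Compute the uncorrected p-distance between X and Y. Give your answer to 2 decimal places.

0.35

The sequences differ at 14 of 40 positions.
p = 14/40 = 0.35.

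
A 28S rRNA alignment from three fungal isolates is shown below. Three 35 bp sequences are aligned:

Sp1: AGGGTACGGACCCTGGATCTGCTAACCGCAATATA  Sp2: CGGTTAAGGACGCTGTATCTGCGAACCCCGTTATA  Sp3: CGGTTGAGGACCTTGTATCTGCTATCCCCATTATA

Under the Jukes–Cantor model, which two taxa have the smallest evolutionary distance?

Sp2 and Sp3

Sp1–Sp2: 9/35 differ, p = 0.257, d = 0.315.
Sp1–Sp3: 9/35 differ, p = 0.257, d = 0.315.
Sp2–Sp3: 6/35 differ, p = 0.171, d = 0.195.
The smallest distance is between Sp2 and Sp3.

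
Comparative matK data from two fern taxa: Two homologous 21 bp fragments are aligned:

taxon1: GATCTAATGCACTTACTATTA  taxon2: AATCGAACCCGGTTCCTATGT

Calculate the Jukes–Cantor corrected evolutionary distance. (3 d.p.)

The sequences differ at 9 of 21 sites (1, 5, 8, 9, 11, 12, 15, 20, 21), so p = 9/21 ≈ 0.428571.
d = −(3/4) ln(1 − 4p/3) = −0.75 ln(1 − 0.571428) = −0.75 ln(0.428572)
  = −0.75 × (-0.847297) = 0.635473 substitutions/site.

0.635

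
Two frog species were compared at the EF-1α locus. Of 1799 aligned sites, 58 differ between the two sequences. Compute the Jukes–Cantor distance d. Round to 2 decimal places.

p = 58/1799 ≈ 0.03224.
d = −(3/4) ln(1 − 4p/3) = −0.75 ln(1 − 0.042987) = −0.75 ln(0.957013)
  = −0.75 × (-0.043938) = 0.032954 substitutions/site.

0.03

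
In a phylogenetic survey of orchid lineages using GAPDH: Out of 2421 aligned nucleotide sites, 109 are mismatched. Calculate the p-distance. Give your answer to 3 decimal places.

p = 109/2421 = 0.045022… ≈ 0.045 (to 3 d.p.).

0.045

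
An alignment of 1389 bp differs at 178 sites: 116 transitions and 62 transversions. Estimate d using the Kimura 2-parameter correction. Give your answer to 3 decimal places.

P = 116/1389 ≈ 0.083513 and Q = 62/1389 ≈ 0.044636.
Under the Kimura two-parameter model, d = −½ ln(1 − 2P − Q) − ¼ ln(1 − 2Q).
1 − 2P − Q = 0.788338, giving −½ ln(0.788338) = 0.118914.
1 − 2Q = 0.910728, giving −¼ ln(0.910728) = 0.023378.
d = 0.118914 + 0.023378 = 0.142292.

0.142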